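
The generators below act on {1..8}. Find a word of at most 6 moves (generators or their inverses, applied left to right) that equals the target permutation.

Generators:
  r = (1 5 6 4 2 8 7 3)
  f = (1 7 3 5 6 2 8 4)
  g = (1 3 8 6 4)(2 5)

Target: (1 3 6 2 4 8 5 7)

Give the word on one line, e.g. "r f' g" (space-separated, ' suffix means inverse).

r f' g r r

  after r: (1 5 6 4 2 8 7 3)
  after f': (1 3 4 6 8)
  after g: (1 8 3)(2 5)
  after r: (1 7 3 5 8)(2 6 4)
  after r: (1 3 6 2 4 8 5 7)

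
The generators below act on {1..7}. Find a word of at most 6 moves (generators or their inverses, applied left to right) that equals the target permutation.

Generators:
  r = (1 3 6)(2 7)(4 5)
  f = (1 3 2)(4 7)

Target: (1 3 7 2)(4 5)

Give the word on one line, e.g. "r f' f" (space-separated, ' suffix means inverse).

f' f' r r r

  after f': (1 2 3)(4 7)
  after f': (1 3 2)
  after r: (1 6)(2 3 7)(4 5)
  after r: (2 6 3)
  after r: (1 3 7 2)(4 5)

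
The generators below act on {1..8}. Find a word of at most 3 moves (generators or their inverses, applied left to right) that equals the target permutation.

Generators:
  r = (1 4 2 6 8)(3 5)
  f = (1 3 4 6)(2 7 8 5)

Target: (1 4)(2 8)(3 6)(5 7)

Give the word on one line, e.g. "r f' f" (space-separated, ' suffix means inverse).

f' f'

  after f': (1 6 4 3)(2 5 8 7)
  after f': (1 4)(2 8)(3 6)(5 7)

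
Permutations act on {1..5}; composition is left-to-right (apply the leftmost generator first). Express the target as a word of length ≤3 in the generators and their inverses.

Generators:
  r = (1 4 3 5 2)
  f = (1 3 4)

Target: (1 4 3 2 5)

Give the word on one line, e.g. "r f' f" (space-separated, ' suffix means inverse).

  after r: (1 4 3 5 2)
  after f: (2 3 5)
  after r: (1 4 3 2 5)

r f r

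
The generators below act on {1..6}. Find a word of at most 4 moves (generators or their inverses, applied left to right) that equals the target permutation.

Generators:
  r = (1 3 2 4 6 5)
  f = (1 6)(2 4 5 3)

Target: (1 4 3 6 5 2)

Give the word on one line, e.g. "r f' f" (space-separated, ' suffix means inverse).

  after f': (1 6)(2 3 5 4)
  after r': (1 4 3 6 5 2)

f' r'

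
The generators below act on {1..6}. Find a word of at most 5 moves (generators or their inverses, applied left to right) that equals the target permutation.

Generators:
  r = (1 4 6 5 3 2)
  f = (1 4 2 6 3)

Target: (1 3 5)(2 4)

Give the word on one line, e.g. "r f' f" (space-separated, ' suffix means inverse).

  after r': (1 2 3 5 6 4)
  after f': (1 4 3 5 2 6)
  after f': (3 5 4 6)
  after f': (1 3 5)(2 4)

r' f' f' f'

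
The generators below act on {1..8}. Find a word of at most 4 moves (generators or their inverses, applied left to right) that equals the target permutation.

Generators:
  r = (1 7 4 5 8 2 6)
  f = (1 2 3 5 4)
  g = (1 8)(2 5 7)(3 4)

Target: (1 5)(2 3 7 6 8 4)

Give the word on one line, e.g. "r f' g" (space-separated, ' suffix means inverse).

f r' r'

  after f: (1 2 3 5 4)
  after r': (1 8 5 7)(2 3 4 6)
  after r': (1 5)(2 3 7 6 8 4)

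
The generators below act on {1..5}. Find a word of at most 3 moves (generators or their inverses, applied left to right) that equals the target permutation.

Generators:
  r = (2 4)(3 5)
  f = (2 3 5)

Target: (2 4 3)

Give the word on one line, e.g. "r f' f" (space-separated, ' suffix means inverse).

  after r: (2 4)(3 5)
  after f': (2 4 5)
  after f': (2 4 3)

r f' f'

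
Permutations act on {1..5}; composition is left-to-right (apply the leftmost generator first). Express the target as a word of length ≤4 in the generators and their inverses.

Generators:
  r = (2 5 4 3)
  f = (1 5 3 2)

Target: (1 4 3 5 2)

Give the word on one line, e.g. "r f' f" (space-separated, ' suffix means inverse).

  after r': (2 3 4 5)
  after f': (1 2 5 3 4)
  after f': (1 3 4 2)
  after r': (1 4 3 5 2)

r' f' f' r'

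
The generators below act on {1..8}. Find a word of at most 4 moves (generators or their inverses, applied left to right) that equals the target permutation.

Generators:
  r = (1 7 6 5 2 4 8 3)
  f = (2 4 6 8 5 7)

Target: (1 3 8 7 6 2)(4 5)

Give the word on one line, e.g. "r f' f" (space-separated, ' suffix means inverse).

  after f': (2 7 5 8 6 4)
  after r': (1 3 8 7 6 2)(4 5)

f' r'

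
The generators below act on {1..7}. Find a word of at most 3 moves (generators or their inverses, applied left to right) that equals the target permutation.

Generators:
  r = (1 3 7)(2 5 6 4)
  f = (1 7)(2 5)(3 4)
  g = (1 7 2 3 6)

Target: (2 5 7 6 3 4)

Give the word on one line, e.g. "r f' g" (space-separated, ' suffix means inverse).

f g'

  after f: (1 7)(2 5)(3 4)
  after g': (2 5 7 6 3 4)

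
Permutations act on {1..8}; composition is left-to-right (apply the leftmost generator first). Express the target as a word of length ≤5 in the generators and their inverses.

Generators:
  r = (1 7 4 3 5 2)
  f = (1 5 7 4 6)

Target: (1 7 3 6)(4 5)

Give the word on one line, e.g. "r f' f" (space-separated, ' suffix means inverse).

f r' f' r' f'

  after f: (1 5 7 4 6)
  after r': (1 3 4 6 2 5)
  after f': (1 3 7 5 6 2)
  after r': (1 4 7 3)(5 6)
  after f': (1 7 3 6)(4 5)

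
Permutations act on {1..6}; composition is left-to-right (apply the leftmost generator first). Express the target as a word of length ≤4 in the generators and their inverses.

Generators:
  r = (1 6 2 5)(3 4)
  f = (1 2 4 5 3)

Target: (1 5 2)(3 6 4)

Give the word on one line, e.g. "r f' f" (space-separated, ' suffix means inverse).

f' r' r' f'

  after f': (1 3 5 4 2)
  after r': (1 4 6)(2 5 3)
  after r': (1 3 6 5 4)
  after f': (1 5 2)(3 6 4)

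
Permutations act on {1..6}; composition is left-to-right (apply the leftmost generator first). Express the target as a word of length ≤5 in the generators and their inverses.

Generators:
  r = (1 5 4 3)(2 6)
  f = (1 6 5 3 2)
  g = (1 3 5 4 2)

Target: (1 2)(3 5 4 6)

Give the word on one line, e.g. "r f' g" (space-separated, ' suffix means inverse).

  after f: (1 6 5 3 2)
  after g': (1 6 3 4 5)
  after f': (2 3 4 6 5)
  after g': (1 2)(3 5 4 6)

f g' f' g'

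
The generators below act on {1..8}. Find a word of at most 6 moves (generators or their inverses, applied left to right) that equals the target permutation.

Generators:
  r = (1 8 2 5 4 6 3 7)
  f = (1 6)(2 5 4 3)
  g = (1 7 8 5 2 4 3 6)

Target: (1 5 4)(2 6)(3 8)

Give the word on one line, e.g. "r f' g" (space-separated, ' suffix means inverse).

  after r: (1 8 2 5 4 6 3 7)
  after f': (1 8 3 7 6 4)
  after f': (1 8 4 6 5 2 3 7)
  after g: (1 5 4)(2 6)(3 8)

r f' f' g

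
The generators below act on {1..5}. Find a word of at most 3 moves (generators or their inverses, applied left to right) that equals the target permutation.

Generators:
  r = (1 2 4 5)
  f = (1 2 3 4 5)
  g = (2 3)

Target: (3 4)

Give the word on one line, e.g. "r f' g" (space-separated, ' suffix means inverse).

  after f': (1 5 4 3 2)
  after r: (3 4)

f' r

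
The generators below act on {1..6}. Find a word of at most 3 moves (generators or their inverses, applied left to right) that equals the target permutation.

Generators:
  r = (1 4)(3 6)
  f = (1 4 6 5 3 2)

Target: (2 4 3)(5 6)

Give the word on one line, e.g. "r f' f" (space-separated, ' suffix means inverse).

  after f: (1 4 6 5 3 2)
  after r: (2 4 3)(5 6)

f r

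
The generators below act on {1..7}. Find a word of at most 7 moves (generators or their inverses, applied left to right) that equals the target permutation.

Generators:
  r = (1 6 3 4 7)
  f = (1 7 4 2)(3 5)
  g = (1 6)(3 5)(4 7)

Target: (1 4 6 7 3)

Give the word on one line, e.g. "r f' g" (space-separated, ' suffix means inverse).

  after r: (1 6 3 4 7)
  after r: (1 3 7 6 4)
  after g': (1 5 3 4 6 7)
  after g': (1 3 7 6 4)
  after r: (1 4 6 7 3)

r r g' g' r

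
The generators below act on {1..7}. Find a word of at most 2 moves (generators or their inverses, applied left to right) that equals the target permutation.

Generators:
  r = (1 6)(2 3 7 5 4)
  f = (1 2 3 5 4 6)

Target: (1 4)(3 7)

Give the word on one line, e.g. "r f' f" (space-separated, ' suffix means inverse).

  after r: (1 6)(2 3 7 5 4)
  after f': (1 4)(3 7)

r f'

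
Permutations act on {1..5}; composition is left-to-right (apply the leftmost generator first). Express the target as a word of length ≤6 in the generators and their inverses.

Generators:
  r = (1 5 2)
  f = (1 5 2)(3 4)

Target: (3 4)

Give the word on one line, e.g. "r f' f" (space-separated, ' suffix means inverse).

f r' r' r' r'

  after f: (1 5 2)(3 4)
  after r': (3 4)
  after r': (1 2 5)(3 4)
  after r': (1 5 2)(3 4)
  after r': (3 4)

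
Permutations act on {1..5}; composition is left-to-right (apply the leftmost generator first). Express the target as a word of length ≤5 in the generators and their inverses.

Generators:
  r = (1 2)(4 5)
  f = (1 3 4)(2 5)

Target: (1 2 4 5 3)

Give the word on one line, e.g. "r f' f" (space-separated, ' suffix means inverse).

  after r: (1 2)(4 5)
  after f: (1 5)(2 3 4)
  after f: (1 2 4 5 3)
  after r: (2 5 3)
  after r: (1 2 4 5 3)

r f f r r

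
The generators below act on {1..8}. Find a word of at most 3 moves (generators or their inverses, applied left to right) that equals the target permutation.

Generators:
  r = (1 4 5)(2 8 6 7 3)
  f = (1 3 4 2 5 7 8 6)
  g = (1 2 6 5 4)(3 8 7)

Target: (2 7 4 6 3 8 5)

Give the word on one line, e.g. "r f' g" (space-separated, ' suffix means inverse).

r' g g

  after r': (1 5 4)(2 3 7 6 8)
  after g: (1 4 2 8 6 7 5)
  after g: (2 7 4 6 3 8 5)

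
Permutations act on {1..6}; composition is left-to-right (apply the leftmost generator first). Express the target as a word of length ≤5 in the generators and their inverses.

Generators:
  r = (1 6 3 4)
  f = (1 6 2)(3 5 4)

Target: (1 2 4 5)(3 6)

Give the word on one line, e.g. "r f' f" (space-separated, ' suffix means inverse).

f f r' r'

  after f: (1 6 2)(3 5 4)
  after f: (1 2 6)(3 4 5)
  after r': (1 2)(4 5 6)
  after r': (1 2 4 5)(3 6)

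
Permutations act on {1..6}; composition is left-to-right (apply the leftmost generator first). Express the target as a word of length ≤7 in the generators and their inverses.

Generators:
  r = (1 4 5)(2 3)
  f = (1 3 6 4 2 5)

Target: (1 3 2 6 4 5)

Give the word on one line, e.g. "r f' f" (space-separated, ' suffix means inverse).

f f r' r' f'

  after f: (1 3 6 4 2 5)
  after f: (1 6 2)(3 4 5)
  after r': (1 6 3)(2 5)
  after r': (1 6 2 4)(3 5)
  after f': (1 3 2 6 4 5)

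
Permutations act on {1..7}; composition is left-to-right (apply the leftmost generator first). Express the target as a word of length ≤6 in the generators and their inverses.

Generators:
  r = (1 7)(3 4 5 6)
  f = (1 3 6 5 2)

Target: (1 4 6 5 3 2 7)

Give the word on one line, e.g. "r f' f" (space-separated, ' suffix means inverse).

r r f r

  after r: (1 7)(3 4 5 6)
  after r: (3 5)(4 6)
  after f: (1 3 2)(4 5 6)
  after r: (1 4 6 5 3 2 7)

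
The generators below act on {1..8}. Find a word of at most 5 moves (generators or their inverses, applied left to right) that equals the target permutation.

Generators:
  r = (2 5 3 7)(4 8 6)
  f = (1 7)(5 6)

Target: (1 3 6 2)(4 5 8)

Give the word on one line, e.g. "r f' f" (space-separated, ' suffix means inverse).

  after f: (1 7)(5 6)
  after r': (1 3 5 8 4 6 2 7)
  after f': (1 3 6 2)(4 5 8)

f r' f'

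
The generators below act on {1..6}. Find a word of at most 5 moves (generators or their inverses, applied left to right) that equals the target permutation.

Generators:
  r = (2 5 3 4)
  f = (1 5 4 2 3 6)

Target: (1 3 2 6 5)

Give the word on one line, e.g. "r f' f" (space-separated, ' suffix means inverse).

r f r' f

  after r: (2 5 3 4)
  after f: (1 5 6)(2 4 3)
  after r': (1 2 3 4 5 6)
  after f: (1 3 2 6 5)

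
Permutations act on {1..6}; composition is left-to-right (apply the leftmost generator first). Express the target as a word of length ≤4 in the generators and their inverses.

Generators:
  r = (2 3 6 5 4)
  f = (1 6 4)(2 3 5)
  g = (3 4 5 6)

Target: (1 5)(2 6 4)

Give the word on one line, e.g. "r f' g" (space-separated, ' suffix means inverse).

g f' r'

  after g: (3 4 5 6)
  after f': (1 4 3 6 2 5)
  after r': (1 5)(2 6 4)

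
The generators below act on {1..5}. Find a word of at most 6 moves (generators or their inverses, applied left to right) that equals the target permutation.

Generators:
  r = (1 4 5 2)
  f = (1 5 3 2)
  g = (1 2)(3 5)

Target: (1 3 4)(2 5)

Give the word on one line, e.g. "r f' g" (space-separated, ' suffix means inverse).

  after r: (1 4 5 2)
  after g': (1 4 3 5)
  after r': (2 5)(3 4)
  after f: (1 5)(2 3 4)
  after g: (1 3 4)(2 5)

r g' r' f g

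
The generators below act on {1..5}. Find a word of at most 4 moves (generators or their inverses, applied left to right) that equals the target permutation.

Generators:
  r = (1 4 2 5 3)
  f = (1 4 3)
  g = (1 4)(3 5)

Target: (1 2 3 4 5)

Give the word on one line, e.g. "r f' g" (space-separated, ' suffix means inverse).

  after r: (1 4 2 5 3)
  after g: (2 3 4)
  after g: (1 4 2 5 3)
  after r: (1 2 3 4 5)

r g g r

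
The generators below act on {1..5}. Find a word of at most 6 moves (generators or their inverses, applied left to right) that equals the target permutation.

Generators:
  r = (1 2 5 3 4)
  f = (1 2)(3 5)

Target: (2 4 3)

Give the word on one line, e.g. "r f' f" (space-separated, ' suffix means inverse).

f r' f' f'

  after f: (1 2)(3 5)
  after r': (2 4 3)
  after f': (1 2 4 5 3)
  after f': (2 4 3)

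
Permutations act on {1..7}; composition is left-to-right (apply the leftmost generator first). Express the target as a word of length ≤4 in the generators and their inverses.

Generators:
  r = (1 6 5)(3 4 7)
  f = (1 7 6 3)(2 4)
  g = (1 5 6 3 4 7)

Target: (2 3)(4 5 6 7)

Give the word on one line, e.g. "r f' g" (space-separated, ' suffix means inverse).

g f g'

  after g: (1 5 6 3 4 7)
  after f: (1 5 3 2 4 6)
  after g': (2 3)(4 5 6 7)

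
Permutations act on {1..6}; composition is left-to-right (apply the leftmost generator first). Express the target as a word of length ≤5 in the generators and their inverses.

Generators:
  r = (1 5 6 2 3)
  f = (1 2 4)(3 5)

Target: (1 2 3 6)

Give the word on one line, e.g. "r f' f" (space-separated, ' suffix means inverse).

r' r' f f f

  after r': (1 3 2 6 5)
  after r': (1 2 5 3 6)
  after f: (1 4)(2 3 6)
  after f: (2 5 3 6 4)
  after f: (1 2 3 6)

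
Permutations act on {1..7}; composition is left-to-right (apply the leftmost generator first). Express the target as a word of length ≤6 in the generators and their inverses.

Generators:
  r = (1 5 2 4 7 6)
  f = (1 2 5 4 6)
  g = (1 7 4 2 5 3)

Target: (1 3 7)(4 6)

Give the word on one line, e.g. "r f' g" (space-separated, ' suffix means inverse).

  after r': (1 6 7 4 2 5)
  after g': (1 6)(3 5)
  after f: (2 5 3 4 6)
  after g': (1 3 7)(4 6)

r' g' f g'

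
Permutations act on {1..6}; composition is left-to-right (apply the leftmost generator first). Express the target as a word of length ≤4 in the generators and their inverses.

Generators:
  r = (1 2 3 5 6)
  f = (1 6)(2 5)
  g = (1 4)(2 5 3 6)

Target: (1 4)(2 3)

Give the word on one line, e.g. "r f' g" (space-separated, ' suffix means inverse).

f' r g'

  after f': (1 6)(2 5)
  after r: (2 6)(3 5)
  after g': (1 4)(2 3)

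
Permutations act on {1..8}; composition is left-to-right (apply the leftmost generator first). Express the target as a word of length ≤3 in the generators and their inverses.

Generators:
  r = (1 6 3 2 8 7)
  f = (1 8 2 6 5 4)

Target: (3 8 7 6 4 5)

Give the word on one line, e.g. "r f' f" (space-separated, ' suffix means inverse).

r' f' r

  after r': (1 7 8 2 3 6)
  after f': (1 7)(2 3)(4 5 6)
  after r: (3 8 7 6 4 5)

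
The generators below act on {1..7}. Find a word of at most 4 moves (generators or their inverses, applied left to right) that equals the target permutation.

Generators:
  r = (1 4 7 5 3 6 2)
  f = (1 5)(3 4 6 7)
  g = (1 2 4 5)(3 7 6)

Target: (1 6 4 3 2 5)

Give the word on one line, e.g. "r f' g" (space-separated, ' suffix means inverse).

f g' f

  after f: (1 5)(3 4 6 7)
  after g': (1 4 7 6 3 2)
  after f: (1 6 4 3 2 5)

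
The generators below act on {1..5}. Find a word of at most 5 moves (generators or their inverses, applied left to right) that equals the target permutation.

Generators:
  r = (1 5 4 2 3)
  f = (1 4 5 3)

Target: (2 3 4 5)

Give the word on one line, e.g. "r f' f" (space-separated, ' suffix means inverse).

f f f r

  after f: (1 4 5 3)
  after f: (1 5)(3 4)
  after f: (1 3 5 4)
  after r: (2 3 4 5)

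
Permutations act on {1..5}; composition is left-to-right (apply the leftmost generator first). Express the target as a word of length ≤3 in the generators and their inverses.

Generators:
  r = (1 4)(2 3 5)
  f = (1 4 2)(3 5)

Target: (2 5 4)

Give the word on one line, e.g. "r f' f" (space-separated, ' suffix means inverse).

  after r: (1 4)(2 3 5)
  after f': (2 5 4)

r f'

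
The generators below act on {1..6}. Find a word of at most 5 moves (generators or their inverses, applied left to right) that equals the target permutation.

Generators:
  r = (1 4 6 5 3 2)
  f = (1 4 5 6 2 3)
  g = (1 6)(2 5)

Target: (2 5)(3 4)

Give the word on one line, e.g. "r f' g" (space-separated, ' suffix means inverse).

  after f: (1 4 5 6 2 3)
  after r: (1 6)(3 4)
  after g': (2 5)(3 4)

f r g'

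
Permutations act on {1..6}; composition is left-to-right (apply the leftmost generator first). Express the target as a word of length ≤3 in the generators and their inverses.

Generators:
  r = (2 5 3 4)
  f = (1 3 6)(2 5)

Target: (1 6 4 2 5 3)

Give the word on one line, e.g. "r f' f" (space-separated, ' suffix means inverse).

f f r

  after f: (1 3 6)(2 5)
  after f: (1 6 3)
  after r: (1 6 4 2 5 3)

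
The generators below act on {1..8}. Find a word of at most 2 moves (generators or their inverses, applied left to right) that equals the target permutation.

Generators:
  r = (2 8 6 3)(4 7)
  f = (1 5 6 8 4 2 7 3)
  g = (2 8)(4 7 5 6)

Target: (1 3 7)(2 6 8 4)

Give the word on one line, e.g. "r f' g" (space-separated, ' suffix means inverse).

g f'

  after g: (2 8)(4 7 5 6)
  after f': (1 3 7)(2 6 8 4)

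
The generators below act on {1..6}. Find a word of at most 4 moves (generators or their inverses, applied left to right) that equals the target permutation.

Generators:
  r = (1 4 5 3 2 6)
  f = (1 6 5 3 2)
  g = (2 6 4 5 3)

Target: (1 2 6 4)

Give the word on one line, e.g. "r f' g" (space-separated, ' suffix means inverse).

  after f: (1 6 5 3 2)
  after r': (1 2 6 4)

f r'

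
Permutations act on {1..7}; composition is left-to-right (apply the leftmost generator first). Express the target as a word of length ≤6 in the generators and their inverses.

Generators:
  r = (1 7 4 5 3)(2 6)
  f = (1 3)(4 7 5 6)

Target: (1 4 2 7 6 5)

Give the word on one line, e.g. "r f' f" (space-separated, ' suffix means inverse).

f' r' f f

  after f': (1 3)(4 6 5 7)
  after r': (1 5)(2 6 4)
  after f: (1 6 7 5 3)(2 4)
  after f: (1 4 2 7 6 5)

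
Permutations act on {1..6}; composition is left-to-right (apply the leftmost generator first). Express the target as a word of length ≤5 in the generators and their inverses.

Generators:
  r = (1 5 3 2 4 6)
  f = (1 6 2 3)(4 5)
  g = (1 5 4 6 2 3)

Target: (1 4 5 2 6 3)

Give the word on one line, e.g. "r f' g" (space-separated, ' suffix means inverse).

  after g': (1 3 2 6 4 5)
  after r': (1 5 6 2 4)
  after g: (1 4 5 2 6 3)

g' r' g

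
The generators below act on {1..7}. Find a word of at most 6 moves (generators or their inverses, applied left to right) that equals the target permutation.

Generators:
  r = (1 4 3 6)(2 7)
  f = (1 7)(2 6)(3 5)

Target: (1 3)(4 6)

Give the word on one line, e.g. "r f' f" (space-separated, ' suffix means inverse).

r' f' f' r'

  after r': (1 6 3 4)(2 7)
  after f': (1 2)(3 4 7 6 5)
  after f': (1 6 3 4)(2 7)
  after r': (1 3)(4 6)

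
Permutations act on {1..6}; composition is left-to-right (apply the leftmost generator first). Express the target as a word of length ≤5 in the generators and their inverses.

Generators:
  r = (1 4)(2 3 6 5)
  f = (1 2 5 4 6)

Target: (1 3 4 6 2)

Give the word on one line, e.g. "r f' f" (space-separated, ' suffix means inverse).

f r' f' r

  after f: (1 2 5 4 6)
  after r': (1 5)(2 6 4 3)
  after f': (1 2 4 3)(5 6)
  after r: (1 3 4 6 2)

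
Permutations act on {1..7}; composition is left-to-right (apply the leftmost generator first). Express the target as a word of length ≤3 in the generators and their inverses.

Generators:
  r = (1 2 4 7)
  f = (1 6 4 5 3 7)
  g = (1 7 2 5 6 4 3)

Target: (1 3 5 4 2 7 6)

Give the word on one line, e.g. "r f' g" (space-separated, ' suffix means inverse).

  after r': (1 7 4 2)
  after f': (1 3 5 4 2 7 6)

r' f'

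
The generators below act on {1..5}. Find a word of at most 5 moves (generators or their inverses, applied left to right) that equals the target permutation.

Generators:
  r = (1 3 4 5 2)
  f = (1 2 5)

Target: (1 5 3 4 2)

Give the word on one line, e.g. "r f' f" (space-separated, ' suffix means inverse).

  after f': (1 5 2)
  after f': (1 2 5)
  after r: (3 4 5)
  after f': (1 5 3 4 2)

f' f' r f'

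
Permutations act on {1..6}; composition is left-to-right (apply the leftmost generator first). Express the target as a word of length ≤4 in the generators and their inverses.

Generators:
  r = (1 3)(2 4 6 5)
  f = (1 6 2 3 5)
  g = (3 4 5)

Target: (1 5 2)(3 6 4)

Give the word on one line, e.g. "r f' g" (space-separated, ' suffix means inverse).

r' f

  after r': (1 3)(2 5 6 4)
  after f: (1 5 2)(3 6 4)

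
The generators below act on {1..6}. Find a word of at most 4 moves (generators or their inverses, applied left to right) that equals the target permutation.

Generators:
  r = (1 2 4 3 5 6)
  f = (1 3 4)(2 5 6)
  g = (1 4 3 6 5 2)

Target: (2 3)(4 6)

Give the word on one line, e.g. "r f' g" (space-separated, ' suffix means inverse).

  after g': (1 2 5 6 3 4)
  after r': (2 3)(4 6)

g' r'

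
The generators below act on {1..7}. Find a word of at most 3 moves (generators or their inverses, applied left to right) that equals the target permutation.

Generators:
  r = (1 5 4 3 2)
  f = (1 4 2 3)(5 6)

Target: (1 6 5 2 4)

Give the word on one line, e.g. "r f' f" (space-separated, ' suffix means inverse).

  after r: (1 5 4 3 2)
  after f: (1 6 5 2 4)

r f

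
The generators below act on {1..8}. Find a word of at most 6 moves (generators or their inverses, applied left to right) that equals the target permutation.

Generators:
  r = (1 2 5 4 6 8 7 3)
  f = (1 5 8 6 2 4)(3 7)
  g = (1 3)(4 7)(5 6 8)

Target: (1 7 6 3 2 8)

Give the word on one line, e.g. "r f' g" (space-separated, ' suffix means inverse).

  after r': (1 3 7 8 6 4 5 2)
  after r': (1 7 6 5)(2 3 8 4)
  after f': (1 3 5 4 6)(2 7 8)
  after r': (1 7 6 3 2 8)

r' r' f' r'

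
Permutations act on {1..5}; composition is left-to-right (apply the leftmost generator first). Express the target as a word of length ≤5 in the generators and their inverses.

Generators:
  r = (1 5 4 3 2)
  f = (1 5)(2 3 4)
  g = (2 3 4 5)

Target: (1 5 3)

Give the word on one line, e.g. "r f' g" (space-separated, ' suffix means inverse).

  after r': (1 2 3 4 5)
  after g: (1 3 5)(2 4)
  after r': (1 4 3)(2 5)
  after g: (1 5 3)

r' g r' g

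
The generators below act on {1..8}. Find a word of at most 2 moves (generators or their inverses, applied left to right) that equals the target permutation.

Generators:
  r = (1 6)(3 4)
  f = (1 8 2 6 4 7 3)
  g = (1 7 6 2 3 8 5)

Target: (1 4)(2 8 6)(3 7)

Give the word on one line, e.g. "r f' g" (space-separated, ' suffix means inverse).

  after f': (1 3 7 4 6 2 8)
  after r: (1 4)(2 8 6)(3 7)

f' r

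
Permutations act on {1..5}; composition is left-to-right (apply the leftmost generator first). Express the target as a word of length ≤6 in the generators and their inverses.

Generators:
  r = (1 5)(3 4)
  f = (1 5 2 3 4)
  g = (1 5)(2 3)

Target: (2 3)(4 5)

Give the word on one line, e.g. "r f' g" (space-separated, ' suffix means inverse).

  after r': (1 5)(3 4)
  after g': (2 3 4)
  after r': (1 5)(2 4)
  after f': (2 3)(4 5)

r' g' r' f'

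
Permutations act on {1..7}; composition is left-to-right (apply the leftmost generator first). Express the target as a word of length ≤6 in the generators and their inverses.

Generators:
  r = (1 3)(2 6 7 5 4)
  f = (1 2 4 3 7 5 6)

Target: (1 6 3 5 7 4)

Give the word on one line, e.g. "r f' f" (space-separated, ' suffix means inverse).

r f' r r

  after r: (1 3)(2 6 7 5 4)
  after f': (1 4)(2 5)(3 6)
  after r: (1 2 4 3 7 5 6)
  after r: (1 6 3 5 7 4)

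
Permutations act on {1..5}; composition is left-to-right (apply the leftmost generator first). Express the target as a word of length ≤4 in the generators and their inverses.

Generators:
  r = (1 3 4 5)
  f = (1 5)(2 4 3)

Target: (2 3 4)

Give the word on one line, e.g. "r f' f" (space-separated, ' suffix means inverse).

f f

  after f: (1 5)(2 4 3)
  after f: (2 3 4)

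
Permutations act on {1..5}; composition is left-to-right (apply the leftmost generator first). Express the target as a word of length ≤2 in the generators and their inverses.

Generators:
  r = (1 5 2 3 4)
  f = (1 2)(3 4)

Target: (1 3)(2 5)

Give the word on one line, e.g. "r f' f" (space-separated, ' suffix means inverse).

  after f': (1 2)(3 4)
  after r: (1 3)(2 5)

f' r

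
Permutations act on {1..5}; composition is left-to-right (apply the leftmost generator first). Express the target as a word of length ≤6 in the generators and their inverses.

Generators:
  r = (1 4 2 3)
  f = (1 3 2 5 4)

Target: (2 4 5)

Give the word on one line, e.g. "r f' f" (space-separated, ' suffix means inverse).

  after f: (1 3 2 5 4)
  after r: (2 5)
  after r: (1 4 2 5 3)
  after f: (2 4 5)

f r r f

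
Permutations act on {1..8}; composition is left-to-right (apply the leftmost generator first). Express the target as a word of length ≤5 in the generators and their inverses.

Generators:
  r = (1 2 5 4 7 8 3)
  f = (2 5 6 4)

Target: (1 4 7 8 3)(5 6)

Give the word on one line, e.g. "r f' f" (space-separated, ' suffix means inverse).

  after r: (1 2 5 4 7 8 3)
  after f: (1 5 2 6 4 7 8 3)
  after f: (1 6 2 4 7 8 3)
  after f: (1 4 7 8 3)(5 6)

r f f f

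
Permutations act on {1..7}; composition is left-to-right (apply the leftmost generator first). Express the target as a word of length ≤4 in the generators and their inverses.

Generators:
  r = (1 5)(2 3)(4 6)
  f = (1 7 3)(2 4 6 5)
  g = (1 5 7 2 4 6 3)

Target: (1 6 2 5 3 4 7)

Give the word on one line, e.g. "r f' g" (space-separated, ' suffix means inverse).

  after g': (1 3 6 4 2 7 5)
  after g': (1 6 2 5 3 4 7)

g' g'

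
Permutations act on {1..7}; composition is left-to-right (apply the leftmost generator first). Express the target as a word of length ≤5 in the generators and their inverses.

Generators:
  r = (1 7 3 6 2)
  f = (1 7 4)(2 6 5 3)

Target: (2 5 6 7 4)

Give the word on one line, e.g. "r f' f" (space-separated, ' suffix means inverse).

  after f': (1 4 7)(2 3 5 6)
  after r: (1 4 3 5 2 6)
  after f: (2 5 6 7 4)

f' r f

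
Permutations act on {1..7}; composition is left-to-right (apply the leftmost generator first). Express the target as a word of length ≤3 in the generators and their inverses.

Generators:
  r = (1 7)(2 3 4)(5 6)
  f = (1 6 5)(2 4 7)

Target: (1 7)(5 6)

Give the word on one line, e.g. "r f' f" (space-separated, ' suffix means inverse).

  after r: (1 7)(2 3 4)(5 6)
  after r: (2 4 3)
  after r: (1 7)(5 6)

r r r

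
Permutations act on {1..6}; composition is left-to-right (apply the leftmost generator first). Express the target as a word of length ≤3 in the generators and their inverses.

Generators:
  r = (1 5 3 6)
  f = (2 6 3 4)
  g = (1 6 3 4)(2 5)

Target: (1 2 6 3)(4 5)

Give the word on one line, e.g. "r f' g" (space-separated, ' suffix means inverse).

  after f: (2 6 3 4)
  after g: (1 6 4 5 2 3)
  after f': (1 2 6 3)(4 5)

f g f'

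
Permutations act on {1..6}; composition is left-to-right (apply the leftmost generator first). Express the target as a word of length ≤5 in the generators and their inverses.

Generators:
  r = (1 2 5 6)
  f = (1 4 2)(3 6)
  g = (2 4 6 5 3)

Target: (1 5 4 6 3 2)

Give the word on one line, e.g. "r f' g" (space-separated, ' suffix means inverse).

  after r': (1 6 5 2)
  after f: (1 3 6 5)(2 4)
  after g': (1 5)(3 4)
  after f: (1 5 4 6 3 2)

r' f g' f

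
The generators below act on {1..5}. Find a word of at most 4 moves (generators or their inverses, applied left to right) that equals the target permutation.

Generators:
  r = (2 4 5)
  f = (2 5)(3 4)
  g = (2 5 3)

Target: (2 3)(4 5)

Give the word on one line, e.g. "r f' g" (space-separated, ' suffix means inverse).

  after r': (2 5 4)
  after r': (2 4 5)
  after f: (2 3 4)
  after r': (2 3)(4 5)

r' r' f r'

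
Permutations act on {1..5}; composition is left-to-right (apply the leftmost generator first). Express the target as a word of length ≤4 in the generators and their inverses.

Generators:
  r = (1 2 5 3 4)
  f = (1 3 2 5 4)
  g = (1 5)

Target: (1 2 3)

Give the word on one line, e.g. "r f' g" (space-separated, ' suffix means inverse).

  after f: (1 3 2 5 4)
  after g': (1 3 2)(4 5)
  after f: (1 2 3 5)
  after g: (1 2 3)

f g' f g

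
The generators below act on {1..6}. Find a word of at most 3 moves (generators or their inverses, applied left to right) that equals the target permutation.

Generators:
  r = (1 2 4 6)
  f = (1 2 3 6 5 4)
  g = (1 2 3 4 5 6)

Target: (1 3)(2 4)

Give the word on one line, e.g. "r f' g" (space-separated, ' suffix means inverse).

g' f'

  after g': (1 6 5 4 3 2)
  after f': (1 3)(2 4)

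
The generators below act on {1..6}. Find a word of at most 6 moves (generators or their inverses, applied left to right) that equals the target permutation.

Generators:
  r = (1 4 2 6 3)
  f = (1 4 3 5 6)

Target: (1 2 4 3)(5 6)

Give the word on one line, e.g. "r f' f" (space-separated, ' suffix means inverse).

  after f: (1 4 3 5 6)
  after r: (1 2 6 4)(3 5)
  after f: (1 2)(3 6)
  after f: (1 2 4 3)(5 6)

f r f f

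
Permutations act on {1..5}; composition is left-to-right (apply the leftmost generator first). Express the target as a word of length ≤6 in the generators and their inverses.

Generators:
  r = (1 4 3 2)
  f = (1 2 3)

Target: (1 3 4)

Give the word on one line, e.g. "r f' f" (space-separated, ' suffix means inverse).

f' r f' r' f

  after f': (1 3 2)
  after r: (1 2 4 3)
  after f': (2 4)
  after r': (1 2)(3 4)
  after f: (1 3 4)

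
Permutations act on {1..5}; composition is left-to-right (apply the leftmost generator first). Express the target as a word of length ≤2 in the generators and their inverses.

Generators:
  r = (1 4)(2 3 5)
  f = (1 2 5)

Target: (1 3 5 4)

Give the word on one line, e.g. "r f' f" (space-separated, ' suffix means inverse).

  after f: (1 2 5)
  after r: (1 3 5 4)

f r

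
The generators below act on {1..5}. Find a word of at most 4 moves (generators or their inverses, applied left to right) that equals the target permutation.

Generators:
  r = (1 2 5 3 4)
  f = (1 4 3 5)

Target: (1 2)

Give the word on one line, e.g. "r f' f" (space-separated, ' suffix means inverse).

  after f': (1 5 3 4)
  after r': (1 2)

f' r'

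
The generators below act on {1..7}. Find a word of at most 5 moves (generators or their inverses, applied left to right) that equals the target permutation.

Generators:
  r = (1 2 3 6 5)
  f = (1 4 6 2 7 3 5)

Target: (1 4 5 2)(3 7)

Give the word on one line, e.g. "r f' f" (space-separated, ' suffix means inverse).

  after f': (1 5 3 7 2 6 4)
  after f': (1 3 2 4 5 7 6)
  after r: (1 6 2 4)(5 7)
  after f': (1 4 5 2)(3 7)

f' f' r f'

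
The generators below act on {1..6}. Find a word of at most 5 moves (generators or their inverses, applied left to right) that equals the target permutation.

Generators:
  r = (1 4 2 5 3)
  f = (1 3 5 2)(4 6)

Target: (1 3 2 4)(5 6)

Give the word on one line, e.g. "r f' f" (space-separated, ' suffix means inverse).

  after f': (1 2 5 3)(4 6)
  after r: (1 5)(2 3 4 6)
  after r: (1 3 2)(4 6 5)
  after f': (3 5 6)
  after r': (1 3 2 4)(5 6)

f' r r f' r'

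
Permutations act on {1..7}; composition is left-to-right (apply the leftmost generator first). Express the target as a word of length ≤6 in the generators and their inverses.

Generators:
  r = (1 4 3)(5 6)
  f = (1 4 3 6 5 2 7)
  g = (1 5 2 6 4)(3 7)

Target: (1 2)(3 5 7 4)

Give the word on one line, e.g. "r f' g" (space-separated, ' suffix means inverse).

f' r f' f' g

  after f': (1 7 2 5 6 3 4)
  after r: (1 7 2 6)
  after f': (1 2 3 4)(5 6 7)
  after f': (1 5 3)(2 4 7 6)
  after g: (1 2)(3 5 7 4)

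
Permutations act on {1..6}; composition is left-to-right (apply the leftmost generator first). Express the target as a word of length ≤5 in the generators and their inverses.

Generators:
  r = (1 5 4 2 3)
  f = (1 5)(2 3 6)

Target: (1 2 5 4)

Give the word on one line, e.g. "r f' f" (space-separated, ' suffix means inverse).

  after f: (1 5)(2 3 6)
  after r: (1 4 2)(3 6)
  after f': (1 4 6 2 5)
  after f': (1 4 3 2)
  after r: (1 2 5 4)

f r f' f' r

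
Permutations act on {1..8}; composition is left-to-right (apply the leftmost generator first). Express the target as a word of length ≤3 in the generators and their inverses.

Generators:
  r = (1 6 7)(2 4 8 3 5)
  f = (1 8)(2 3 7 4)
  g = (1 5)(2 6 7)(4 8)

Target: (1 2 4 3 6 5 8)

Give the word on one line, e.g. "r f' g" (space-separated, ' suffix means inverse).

  after r: (1 6 7)(2 4 8 3 5)
  after r: (1 7 6)(2 8 5 4 3)
  after g: (1 2 4 3 6 5 8)

r r g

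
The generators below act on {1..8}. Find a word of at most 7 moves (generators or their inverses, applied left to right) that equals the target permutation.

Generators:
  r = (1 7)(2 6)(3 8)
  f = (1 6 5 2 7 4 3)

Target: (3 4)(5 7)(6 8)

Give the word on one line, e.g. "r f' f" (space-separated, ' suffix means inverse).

r' f r' f' r

  after r': (1 7)(2 6)(3 8)
  after f: (1 4 3 8)(2 5)(6 7)
  after r': (1 4 8 7 2 5 6)
  after f': (1 7 5)(2 6 3 4 8)
  after r: (3 4)(5 7)(6 8)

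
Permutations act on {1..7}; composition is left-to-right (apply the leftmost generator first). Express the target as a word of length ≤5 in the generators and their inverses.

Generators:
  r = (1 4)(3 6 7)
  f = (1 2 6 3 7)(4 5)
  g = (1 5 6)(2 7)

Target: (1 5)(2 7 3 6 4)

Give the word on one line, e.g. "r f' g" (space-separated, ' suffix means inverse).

r' g' r g r'

  after r': (1 4)(3 7 6)
  after g': (1 4 6 3 2 7 5)
  after r: (2 3)(4 7 5)
  after g: (1 5 4 2 3 7 6)
  after r': (1 5)(2 7 3 6 4)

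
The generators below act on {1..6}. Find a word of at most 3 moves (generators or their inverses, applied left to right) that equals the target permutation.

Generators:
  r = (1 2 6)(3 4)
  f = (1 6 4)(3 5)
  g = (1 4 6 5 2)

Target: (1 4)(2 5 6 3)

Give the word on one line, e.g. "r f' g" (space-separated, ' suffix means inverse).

f r g

  after f: (1 6 4)(3 5)
  after r: (2 6 3 5 4)
  after g: (1 4)(2 5 6 3)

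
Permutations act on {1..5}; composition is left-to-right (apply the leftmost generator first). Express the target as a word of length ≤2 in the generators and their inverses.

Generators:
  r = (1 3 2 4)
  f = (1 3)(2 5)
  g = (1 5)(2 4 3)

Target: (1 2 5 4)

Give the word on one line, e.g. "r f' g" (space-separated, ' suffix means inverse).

f r

  after f: (1 3)(2 5)
  after r: (1 2 5 4)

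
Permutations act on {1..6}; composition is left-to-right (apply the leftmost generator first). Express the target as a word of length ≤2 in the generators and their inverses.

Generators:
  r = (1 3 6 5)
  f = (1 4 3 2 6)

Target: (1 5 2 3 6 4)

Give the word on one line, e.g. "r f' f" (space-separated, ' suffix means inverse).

  after r': (1 5 6 3)
  after f': (1 5 2 3 6 4)

r' f'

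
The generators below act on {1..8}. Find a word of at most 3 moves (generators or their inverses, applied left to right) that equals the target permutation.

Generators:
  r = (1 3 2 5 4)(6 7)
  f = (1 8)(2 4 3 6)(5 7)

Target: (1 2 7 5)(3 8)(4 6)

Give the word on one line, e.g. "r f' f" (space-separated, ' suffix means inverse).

  after r': (1 4 5 2 3)(6 7)
  after f: (1 3 8)(2 6 5 4 7)
  after r: (1 2 7 5)(3 8)(4 6)

r' f r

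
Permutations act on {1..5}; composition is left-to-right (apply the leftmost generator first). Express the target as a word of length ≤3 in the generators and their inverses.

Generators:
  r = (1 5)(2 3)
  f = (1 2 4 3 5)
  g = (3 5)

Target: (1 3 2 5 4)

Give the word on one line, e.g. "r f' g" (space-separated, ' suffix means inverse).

f f f

  after f: (1 2 4 3 5)
  after f: (1 4 5 2 3)
  after f: (1 3 2 5 4)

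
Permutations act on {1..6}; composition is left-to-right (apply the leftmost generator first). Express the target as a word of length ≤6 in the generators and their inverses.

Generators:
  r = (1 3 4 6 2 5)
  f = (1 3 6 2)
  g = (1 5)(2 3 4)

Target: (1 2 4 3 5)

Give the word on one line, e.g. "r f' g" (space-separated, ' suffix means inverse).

r g f g

  after r: (1 3 4 6 2 5)
  after g: (1 4 6 3 2)
  after f: (1 4 2 3)
  after g: (1 2 4 3 5)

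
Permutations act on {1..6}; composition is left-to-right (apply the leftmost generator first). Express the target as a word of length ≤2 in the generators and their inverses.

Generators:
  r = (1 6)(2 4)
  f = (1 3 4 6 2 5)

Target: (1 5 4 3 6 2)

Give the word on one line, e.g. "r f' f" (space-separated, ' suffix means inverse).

f' r'

  after f': (1 5 2 6 4 3)
  after r': (1 5 4 3 6 2)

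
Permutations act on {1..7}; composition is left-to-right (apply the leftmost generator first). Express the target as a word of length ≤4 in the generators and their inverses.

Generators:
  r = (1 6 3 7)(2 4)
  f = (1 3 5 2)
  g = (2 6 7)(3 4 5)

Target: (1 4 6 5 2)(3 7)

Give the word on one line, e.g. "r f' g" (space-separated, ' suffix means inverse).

g' f' r

  after g': (2 7 6)(3 5 4)
  after f': (1 2 7 6 5 4)
  after r: (1 4 6 5 2)(3 7)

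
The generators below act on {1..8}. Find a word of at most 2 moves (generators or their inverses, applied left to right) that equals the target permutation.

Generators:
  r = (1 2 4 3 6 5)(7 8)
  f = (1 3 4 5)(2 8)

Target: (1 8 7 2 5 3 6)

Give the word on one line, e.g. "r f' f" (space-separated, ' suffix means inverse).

  after r: (1 2 4 3 6 5)(7 8)
  after f: (1 8 7 2 5 3 6)

r f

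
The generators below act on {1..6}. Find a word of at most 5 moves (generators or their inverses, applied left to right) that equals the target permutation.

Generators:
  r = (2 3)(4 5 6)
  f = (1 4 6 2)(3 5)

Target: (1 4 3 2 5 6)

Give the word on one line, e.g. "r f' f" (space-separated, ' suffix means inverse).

  after f': (1 2 6 4)(3 5)
  after f': (1 6)(2 4)
  after r: (1 4 3 2 5 6)

f' f' r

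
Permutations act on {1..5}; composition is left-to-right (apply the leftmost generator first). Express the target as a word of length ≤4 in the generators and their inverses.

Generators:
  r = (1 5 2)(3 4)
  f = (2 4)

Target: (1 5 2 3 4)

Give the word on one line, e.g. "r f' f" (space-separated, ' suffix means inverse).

f' r

  after f': (2 4)
  after r: (1 5 2 3 4)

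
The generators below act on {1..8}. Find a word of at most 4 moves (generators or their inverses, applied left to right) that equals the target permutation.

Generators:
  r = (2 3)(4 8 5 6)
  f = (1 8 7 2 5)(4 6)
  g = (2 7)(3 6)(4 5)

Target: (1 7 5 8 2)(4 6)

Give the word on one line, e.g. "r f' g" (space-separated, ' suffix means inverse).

  after f': (1 5 2 7 8)(4 6)
  after f': (1 2 8 5 7)
  after f': (1 7 5 8 2)(4 6)

f' f' f'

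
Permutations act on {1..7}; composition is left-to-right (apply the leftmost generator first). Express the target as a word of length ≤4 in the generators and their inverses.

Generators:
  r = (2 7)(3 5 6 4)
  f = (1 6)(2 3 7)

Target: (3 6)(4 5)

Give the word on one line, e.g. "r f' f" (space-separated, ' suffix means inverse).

r r

  after r: (2 7)(3 5 6 4)
  after r: (3 6)(4 5)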